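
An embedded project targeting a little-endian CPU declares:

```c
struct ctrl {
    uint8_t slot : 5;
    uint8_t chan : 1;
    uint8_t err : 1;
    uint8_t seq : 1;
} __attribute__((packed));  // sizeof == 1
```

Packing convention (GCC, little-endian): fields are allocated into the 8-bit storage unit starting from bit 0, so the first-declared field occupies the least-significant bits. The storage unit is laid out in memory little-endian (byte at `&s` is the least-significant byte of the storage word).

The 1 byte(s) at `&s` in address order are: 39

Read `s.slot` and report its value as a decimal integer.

[0]=0x39 (little-endian) → word 0x39
slot [0+:5] = (word>>0) & 0x1f = 25  ←
chan [5+:1] = (word>>5) & 0x1 = 1
err [6+:1] = (word>>6) & 0x1 = 0
seq [7+:1] = (word>>7) & 0x1 = 0

25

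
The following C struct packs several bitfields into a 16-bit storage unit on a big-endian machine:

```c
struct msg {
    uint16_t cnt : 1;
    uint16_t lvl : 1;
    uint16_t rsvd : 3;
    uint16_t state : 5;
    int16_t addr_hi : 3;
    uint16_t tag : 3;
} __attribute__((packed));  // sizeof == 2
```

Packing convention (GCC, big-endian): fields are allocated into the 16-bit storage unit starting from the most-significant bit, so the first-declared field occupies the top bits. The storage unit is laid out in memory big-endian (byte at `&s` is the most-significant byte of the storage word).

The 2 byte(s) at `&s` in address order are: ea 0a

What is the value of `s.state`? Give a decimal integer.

8

[0]=0xea [1]=0x0a (big-endian) → word 0xea0a
cnt:1 @ bit 15 → (0xea0a>>15)&0x1 = 0x1
lvl:1 @ bit 14 → (0xea0a>>14)&0x1 = 0x1
rsvd:3 @ bit 11 → (0xea0a>>11)&0x7 = 0x5
state:5 @ bit 6 → (0xea0a>>6)&0x1f = 0x8  ←
addr_hi:3 @ bit 3 → (0xea0a>>3)&0x7 = 0x1
tag:3 @ bit 0 → (0xea0a>>0)&0x7 = 0x2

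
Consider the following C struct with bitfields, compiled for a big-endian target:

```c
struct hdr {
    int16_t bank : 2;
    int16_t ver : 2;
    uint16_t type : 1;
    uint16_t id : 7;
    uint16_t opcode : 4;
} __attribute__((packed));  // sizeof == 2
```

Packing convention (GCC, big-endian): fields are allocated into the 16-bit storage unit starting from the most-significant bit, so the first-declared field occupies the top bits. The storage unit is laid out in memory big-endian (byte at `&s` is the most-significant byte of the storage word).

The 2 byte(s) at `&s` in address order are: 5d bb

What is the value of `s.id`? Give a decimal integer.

91

[0]=0x5d [1]=0xbb (big-endian) → word 0x5dbb
bank:2 @ bit 14 → (0x5dbb>>14)&0x3 = 0x1
ver:2 @ bit 12 → (0x5dbb>>12)&0x3 = 0x1
type:1 @ bit 11 → (0x5dbb>>11)&0x1 = 0x1
id:7 @ bit 4 → (0x5dbb>>4)&0x7f = 0x5b  ←
opcode:4 @ bit 0 → (0x5dbb>>0)&0xf = 0xb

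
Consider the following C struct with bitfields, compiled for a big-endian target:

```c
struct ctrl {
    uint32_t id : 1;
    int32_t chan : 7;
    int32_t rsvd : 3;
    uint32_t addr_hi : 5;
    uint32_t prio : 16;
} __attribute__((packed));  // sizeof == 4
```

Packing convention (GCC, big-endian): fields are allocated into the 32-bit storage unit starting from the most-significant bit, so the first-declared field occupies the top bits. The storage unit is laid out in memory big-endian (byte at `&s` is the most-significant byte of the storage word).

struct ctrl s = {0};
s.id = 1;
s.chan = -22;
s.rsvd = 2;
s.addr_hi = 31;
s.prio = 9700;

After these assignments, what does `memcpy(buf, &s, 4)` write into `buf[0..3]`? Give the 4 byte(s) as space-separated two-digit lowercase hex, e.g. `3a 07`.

ea 5f 25 e4

[31+:1] id=1 & 0x1 = 0x1; word=0x80000000
[24+:7] chan=-22 & 0x7f = 0x6a; word=0xea000000
[21+:3] rsvd=2 & 0x7 = 0x2; word=0xea400000
[16+:5] addr_hi=31 & 0x1f = 0x1f; word=0xea5f0000
[0+:16] prio=9700 & 0xffff = 0x25e4; word=0xea5f25e4
word = 0xea5f25e4 → big-endian bytes:
  [0]=0xea  [1]=0x5f  [2]=0x25  [3]=0xe4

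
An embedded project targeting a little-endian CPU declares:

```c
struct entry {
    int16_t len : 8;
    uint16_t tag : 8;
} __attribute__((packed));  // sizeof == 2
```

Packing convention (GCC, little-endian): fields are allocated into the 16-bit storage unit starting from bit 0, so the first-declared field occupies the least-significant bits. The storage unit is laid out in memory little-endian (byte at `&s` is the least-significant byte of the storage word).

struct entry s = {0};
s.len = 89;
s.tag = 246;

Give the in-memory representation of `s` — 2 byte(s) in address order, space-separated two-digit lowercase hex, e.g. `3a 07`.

[0+:8] len=89 & 0xff = 0x59; word=0x0059
[8+:8] tag=246 & 0xff = 0xf6; word=0xf659
word = 0xf659 → little-endian bytes:
  [0]=0x59  [1]=0xf6

59 f6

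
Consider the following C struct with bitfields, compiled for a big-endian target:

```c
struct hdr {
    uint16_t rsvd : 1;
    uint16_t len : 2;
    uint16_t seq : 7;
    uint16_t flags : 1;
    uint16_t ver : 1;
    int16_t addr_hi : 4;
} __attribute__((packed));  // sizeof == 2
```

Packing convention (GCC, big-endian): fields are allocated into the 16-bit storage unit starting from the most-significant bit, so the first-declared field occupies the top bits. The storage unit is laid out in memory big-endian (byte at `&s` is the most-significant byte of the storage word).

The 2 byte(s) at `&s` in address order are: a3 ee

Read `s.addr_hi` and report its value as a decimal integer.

-2

[0]=0xa3 [1]=0xee (big-endian) → word 0xa3ee
rsvd [15+:1] = (word>>15) & 0x1 = 1
len [13+:2] = (word>>13) & 0x3 = 1
seq [6+:7] = (word>>6) & 0x7f = 15
flags [5+:1] = (word>>5) & 0x1 = 1
ver [4+:1] = (word>>4) & 0x1 = 0
addr_hi [0+:4] = (word>>0) & 0xf = 14  ←
addr_hi signed 4b, MSB=1: 14 - 16 = -2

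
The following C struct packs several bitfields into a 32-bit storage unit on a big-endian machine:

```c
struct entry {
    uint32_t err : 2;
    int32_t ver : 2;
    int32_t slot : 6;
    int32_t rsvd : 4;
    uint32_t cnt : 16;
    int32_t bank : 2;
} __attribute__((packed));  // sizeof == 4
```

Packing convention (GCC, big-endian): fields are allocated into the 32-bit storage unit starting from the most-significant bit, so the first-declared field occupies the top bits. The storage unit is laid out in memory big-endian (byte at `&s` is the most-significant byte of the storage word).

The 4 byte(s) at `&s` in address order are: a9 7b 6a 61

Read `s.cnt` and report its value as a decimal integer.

55960

[0]=0xa9 [1]=0x7b [2]=0x6a [3]=0x61 (big-endian) → word 0xa97b6a61
err:2 @ bit 30 → (0xa97b6a61>>30)&0x3 = 0x2
ver:2 @ bit 28 → (0xa97b6a61>>28)&0x3 = 0x2
slot:6 @ bit 22 → (0xa97b6a61>>22)&0x3f = 0x25
rsvd:4 @ bit 18 → (0xa97b6a61>>18)&0xf = 0xe
cnt:16 @ bit 2 → (0xa97b6a61>>2)&0xffff = 0xda98  ←
bank:2 @ bit 0 → (0xa97b6a61>>0)&0x3 = 0x1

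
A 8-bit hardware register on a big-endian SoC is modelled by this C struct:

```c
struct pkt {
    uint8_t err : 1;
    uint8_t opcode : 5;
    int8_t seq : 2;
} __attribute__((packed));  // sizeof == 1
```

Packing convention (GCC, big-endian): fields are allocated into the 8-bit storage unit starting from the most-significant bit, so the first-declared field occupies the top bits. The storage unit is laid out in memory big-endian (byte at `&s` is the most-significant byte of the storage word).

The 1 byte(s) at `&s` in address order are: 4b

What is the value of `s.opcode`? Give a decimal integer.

18

[0]=0x4b (big-endian) → word 0x4b
err [7+:1] = (word>>7) & 0x1 = 0
opcode [2+:5] = (word>>2) & 0x1f = 18  ←
seq [0+:2] = (word>>0) & 0x3 = 3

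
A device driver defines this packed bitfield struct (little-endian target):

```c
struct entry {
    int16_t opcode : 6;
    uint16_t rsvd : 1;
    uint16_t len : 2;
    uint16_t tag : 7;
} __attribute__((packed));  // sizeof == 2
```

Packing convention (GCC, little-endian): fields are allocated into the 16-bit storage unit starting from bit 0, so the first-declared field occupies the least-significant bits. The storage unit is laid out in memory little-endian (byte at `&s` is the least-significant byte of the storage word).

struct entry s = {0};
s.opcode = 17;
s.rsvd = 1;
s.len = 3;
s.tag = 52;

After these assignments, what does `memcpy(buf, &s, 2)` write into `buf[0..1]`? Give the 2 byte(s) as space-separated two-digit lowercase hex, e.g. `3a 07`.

opcode (6b) val=17 bits=0x11 at bit 0: 0x0011
rsvd (1b) val=1 bits=0x1 at bit 6: 0x0051
len (2b) val=3 bits=0x3 at bit 7: 0x01d1
tag (7b) val=52 bits=0x34 at bit 9: 0x69d1
word = 0x69d1 → little-endian bytes:
  [0]=0xd1  [1]=0x69

d1 69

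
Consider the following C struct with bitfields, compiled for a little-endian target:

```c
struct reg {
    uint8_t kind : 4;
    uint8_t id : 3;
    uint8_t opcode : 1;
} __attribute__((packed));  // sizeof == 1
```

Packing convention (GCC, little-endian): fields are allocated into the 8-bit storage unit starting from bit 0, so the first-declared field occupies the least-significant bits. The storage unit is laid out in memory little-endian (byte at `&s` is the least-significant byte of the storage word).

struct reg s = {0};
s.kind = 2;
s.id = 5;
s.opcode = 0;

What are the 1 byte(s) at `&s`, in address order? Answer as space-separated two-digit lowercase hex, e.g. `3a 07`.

kind:4 = 2 → 0x2 << 0 → word 0x02
id:3 = 5 → 0x5 << 4 → word 0x52
opcode:1 = 0 → 0x0 << 7 → word 0x52
word = 0x52 → little-endian bytes:
  [0]=0x52

52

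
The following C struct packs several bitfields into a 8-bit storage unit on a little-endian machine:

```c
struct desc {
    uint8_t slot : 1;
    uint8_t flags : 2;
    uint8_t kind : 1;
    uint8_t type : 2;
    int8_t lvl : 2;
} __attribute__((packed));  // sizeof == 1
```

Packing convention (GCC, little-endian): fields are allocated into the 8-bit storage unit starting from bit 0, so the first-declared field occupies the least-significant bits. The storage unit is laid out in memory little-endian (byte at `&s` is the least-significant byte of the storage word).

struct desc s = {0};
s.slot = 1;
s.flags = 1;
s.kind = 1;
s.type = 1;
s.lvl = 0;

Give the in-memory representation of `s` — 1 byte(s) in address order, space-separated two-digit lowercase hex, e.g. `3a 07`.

[0+:1] slot=1 & 0x1 = 0x1; word=0x01
[1+:2] flags=1 & 0x3 = 0x1; word=0x03
[3+:1] kind=1 & 0x1 = 0x1; word=0x0b
[4+:2] type=1 & 0x3 = 0x1; word=0x1b
[6+:2] lvl=0 & 0x3 = 0x0; word=0x1b
word = 0x1b → little-endian bytes:
  [0]=0x1b

1b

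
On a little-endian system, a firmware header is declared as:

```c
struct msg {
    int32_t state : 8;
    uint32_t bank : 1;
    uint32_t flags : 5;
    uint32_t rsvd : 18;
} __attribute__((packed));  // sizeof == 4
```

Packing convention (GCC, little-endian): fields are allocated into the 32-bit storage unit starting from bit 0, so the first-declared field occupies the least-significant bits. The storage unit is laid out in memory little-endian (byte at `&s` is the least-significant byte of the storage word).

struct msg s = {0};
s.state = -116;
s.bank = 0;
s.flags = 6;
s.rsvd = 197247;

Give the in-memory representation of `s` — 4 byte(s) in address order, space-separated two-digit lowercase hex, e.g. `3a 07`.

8c cc 9f c0

state:8 = -116 → 0x8c << 0 → word 0x0000008c
bank:1 = 0 → 0x0 << 8 → word 0x0000008c
flags:5 = 6 → 0x6 << 9 → word 0x00000c8c
rsvd:18 = 197247 → 0x3027f << 14 → word 0xc09fcc8c
word = 0xc09fcc8c → little-endian bytes:
  [0]=0x8c  [1]=0xcc  [2]=0x9f  [3]=0xc0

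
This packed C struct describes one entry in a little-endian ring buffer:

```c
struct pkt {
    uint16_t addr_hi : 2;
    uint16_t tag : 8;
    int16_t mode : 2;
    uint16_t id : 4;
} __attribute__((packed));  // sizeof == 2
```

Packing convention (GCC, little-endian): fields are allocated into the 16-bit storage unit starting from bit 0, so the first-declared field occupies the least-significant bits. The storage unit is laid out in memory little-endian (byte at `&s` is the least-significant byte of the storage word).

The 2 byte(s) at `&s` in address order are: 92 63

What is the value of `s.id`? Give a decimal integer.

6

[0]=0x92 [1]=0x63 (little-endian) → word 0x6392
addr_hi:2 @ bit 0 → (0x6392>>0)&0x3 = 0x2
tag:8 @ bit 2 → (0x6392>>2)&0xff = 0xe4
mode:2 @ bit 10 → (0x6392>>10)&0x3 = 0x0
id:4 @ bit 12 → (0x6392>>12)&0xf = 0x6  ←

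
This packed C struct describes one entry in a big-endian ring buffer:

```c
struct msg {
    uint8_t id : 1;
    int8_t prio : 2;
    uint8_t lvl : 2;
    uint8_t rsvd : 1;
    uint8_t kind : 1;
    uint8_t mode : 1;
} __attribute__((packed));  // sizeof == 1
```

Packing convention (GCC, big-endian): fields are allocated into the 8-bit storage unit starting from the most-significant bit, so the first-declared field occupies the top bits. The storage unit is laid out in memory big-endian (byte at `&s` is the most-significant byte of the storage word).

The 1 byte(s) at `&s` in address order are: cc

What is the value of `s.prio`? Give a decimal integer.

[0]=0xcc (big-endian) → word 0xcc
id:1 @ bit 7 → (0xcc>>7)&0x1 = 0x1
prio:2 @ bit 5 → (0xcc>>5)&0x3 = 0x2  ←
lvl:2 @ bit 3 → (0xcc>>3)&0x3 = 0x1
rsvd:1 @ bit 2 → (0xcc>>2)&0x1 = 0x1
kind:1 @ bit 1 → (0xcc>>1)&0x1 = 0x0
mode:1 @ bit 0 → (0xcc>>0)&0x1 = 0x0
prio signed 2b, MSB=1: 2 - 4 = -2

-2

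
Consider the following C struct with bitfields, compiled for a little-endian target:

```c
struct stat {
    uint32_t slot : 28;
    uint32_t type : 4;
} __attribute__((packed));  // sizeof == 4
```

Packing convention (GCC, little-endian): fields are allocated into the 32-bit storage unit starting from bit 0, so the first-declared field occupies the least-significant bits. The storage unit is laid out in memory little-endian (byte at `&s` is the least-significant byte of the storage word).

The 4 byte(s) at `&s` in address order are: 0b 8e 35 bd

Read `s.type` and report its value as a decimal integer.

[0]=0x0b [1]=0x8e [2]=0x35 [3]=0xbd (little-endian) → word 0xbd358e0b
slot [0+:28] = (word>>0) & 0xfffffff = 221613579
type [28+:4] = (word>>28) & 0xf = 11  ←

11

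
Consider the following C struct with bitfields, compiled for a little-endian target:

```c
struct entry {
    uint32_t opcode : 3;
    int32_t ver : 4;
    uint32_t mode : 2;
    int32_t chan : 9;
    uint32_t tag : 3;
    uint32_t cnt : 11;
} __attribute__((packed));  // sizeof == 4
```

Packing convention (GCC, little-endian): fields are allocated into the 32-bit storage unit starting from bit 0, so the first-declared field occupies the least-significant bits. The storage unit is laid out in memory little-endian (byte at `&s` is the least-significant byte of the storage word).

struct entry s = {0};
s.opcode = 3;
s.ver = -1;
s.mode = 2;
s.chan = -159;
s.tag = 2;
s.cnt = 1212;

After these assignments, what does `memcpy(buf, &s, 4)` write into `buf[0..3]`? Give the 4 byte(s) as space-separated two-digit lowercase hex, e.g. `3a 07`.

7b c3 8a 97

[0+:3] opcode=3 & 0x7 = 0x3; word=0x00000003
[3+:4] ver=-1 & 0xf = 0xf; word=0x0000007b
[7+:2] mode=2 & 0x3 = 0x2; word=0x0000017b
[9+:9] chan=-159 & 0x1ff = 0x161; word=0x0002c37b
[18+:3] tag=2 & 0x7 = 0x2; word=0x000ac37b
[21+:11] cnt=1212 & 0x7ff = 0x4bc; word=0x978ac37b
word = 0x978ac37b → little-endian bytes:
  [0]=0x7b  [1]=0xc3  [2]=0x8a  [3]=0x97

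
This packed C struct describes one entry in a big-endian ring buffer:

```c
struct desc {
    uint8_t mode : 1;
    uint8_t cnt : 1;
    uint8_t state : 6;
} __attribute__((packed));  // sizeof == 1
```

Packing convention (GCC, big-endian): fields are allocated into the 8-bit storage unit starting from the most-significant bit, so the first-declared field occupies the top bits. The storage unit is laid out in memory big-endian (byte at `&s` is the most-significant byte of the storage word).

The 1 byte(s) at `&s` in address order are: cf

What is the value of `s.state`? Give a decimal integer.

15

[0]=0xcf (big-endian) → word 0xcf
mode [7+:1] = (word>>7) & 0x1 = 1
cnt [6+:1] = (word>>6) & 0x1 = 1
state [0+:6] = (word>>0) & 0x3f = 15  ←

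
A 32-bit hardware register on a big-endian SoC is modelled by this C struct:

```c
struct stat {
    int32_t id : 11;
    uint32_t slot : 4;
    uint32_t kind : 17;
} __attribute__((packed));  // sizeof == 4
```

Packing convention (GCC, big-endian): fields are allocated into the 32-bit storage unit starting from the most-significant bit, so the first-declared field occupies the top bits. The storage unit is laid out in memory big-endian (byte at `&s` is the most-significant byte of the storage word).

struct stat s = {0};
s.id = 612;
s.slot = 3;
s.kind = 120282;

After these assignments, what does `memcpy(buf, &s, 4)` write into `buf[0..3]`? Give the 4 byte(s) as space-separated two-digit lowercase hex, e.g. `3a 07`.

4c 87 d5 da

[21+:11] id=612 & 0x7ff = 0x264; word=0x4c800000
[17+:4] slot=3 & 0xf = 0x3; word=0x4c860000
[0+:17] kind=120282 & 0x1ffff = 0x1d5da; word=0x4c87d5da
word = 0x4c87d5da → big-endian bytes:
  [0]=0x4c  [1]=0x87  [2]=0xd5  [3]=0xda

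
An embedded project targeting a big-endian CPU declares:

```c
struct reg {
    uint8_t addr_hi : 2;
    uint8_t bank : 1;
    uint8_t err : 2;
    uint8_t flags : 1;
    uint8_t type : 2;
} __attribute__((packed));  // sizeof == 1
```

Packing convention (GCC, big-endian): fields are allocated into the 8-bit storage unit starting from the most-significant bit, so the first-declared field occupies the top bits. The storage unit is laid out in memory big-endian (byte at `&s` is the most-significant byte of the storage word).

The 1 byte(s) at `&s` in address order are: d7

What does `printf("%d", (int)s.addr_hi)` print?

[0]=0xd7 (big-endian) → word 0xd7
addr_hi:2 @ bit 6 → (0xd7>>6)&0x3 = 0x3  ←
bank:1 @ bit 5 → (0xd7>>5)&0x1 = 0x0
err:2 @ bit 3 → (0xd7>>3)&0x3 = 0x2
flags:1 @ bit 2 → (0xd7>>2)&0x1 = 0x1
type:2 @ bit 0 → (0xd7>>0)&0x3 = 0x3

3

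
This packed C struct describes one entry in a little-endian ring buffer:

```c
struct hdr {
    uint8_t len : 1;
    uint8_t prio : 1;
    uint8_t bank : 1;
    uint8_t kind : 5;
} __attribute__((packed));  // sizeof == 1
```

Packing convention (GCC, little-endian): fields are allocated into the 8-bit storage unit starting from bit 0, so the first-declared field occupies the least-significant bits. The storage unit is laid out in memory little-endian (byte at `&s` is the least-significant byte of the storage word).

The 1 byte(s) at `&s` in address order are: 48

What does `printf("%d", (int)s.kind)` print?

[0]=0x48 (little-endian) → word 0x48
len:1 @ bit 0 → (0x48>>0)&0x1 = 0x0
prio:1 @ bit 1 → (0x48>>1)&0x1 = 0x0
bank:1 @ bit 2 → (0x48>>2)&0x1 = 0x0
kind:5 @ bit 3 → (0x48>>3)&0x1f = 0x9  ←

9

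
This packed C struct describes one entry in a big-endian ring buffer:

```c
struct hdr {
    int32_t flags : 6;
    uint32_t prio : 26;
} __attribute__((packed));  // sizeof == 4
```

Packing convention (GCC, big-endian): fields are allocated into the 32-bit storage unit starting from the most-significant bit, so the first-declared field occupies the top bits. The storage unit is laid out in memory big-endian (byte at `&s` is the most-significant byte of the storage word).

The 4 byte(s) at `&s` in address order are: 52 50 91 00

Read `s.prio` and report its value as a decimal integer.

[0]=0x52 [1]=0x50 [2]=0x91 [3]=0x00 (big-endian) → word 0x52509100
flags [26+:6] = (word>>26) & 0x3f = 20
prio [0+:26] = (word>>0) & 0x3ffffff = 38834432  ←

38834432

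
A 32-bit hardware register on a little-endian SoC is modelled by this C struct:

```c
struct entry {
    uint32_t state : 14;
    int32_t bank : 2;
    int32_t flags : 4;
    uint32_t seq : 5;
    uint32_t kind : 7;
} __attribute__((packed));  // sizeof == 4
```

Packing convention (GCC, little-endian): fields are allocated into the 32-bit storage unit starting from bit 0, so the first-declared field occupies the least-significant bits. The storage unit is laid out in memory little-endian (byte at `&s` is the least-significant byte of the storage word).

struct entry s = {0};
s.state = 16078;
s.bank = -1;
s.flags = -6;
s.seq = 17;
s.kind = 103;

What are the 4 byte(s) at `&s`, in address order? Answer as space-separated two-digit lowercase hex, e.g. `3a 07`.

ce fe 1a cf

state:14 = 16078 → 0x3ece << 0 → word 0x00003ece
bank:2 = -1 → 0x3 << 14 → word 0x0000fece
flags:4 = -6 → 0xa << 16 → word 0x000afece
seq:5 = 17 → 0x11 << 20 → word 0x011afece
kind:7 = 103 → 0x67 << 25 → word 0xcf1afece
word = 0xcf1afece → little-endian bytes:
  [0]=0xce  [1]=0xfe  [2]=0x1a  [3]=0xcf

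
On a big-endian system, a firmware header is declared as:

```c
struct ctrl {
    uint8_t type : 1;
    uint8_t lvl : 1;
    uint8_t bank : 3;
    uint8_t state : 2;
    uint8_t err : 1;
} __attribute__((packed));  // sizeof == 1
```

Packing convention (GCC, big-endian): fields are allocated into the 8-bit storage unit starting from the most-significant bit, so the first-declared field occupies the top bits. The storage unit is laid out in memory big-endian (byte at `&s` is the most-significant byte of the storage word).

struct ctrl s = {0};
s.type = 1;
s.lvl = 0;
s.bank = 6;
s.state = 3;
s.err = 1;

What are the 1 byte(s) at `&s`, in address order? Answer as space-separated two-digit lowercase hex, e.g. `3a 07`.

type:1 = 1 → 0x1 << 7 → word 0x80
lvl:1 = 0 → 0x0 << 6 → word 0x80
bank:3 = 6 → 0x6 << 3 → word 0xb0
state:2 = 3 → 0x3 << 1 → word 0xb6
err:1 = 1 → 0x1 << 0 → word 0xb7
word = 0xb7 → big-endian bytes:
  [0]=0xb7

b7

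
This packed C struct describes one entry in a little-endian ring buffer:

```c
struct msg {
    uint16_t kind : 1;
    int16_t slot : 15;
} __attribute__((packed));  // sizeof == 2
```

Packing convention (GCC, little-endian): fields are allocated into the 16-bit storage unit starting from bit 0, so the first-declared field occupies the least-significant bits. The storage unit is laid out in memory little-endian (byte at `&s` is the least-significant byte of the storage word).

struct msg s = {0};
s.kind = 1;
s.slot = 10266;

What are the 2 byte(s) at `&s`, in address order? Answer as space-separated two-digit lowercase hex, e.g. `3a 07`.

35 50

kind (1b) val=1 bits=0x1 at bit 0: 0x0001
slot (15b) val=10266 bits=0x281a at bit 1: 0x5035
word = 0x5035 → little-endian bytes:
  [0]=0x35  [1]=0x50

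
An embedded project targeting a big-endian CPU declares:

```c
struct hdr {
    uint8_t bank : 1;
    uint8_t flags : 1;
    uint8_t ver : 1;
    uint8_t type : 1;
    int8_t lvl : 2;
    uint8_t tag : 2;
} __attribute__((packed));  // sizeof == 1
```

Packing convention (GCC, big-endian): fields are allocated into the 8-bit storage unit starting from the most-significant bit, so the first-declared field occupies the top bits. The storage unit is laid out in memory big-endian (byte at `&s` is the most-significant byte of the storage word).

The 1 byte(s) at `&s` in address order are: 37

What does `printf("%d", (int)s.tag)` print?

3

[0]=0x37 (big-endian) → word 0x37
bank [7+:1] = (word>>7) & 0x1 = 0
flags [6+:1] = (word>>6) & 0x1 = 0
ver [5+:1] = (word>>5) & 0x1 = 1
type [4+:1] = (word>>4) & 0x1 = 1
lvl [2+:2] = (word>>2) & 0x3 = 1
tag [0+:2] = (word>>0) & 0x3 = 3  ←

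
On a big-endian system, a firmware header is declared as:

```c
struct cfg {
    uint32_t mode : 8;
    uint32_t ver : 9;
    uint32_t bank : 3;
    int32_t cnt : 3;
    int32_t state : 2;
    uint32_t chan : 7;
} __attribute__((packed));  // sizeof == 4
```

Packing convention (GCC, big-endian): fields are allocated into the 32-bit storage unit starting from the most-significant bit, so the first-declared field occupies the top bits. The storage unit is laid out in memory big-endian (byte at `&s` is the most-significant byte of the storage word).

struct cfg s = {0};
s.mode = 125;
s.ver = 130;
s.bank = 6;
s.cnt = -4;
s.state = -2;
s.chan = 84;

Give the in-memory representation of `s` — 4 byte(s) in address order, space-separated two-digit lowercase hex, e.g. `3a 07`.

mode (8b) val=125 bits=0x7d at bit 24: 0x7d000000
ver (9b) val=130 bits=0x82 at bit 15: 0x7d410000
bank (3b) val=6 bits=0x6 at bit 12: 0x7d416000
cnt (3b) val=-4 bits=0x4 at bit 9: 0x7d416800
state (2b) val=-2 bits=0x2 at bit 7: 0x7d416900
chan (7b) val=84 bits=0x54 at bit 0: 0x7d416954
word = 0x7d416954 → big-endian bytes:
  [0]=0x7d  [1]=0x41  [2]=0x69  [3]=0x54

7d 41 69 54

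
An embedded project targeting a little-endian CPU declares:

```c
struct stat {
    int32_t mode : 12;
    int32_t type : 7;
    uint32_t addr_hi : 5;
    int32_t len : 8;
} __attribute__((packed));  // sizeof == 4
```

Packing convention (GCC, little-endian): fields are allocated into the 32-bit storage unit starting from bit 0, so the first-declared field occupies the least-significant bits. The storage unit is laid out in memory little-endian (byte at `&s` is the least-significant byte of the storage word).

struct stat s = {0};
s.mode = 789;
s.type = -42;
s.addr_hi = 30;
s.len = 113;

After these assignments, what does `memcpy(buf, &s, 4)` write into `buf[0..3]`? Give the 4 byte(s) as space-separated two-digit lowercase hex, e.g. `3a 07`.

[0+:12] mode=789 & 0xfff = 0x315; word=0x00000315
[12+:7] type=-42 & 0x7f = 0x56; word=0x00056315
[19+:5] addr_hi=30 & 0x1f = 0x1e; word=0x00f56315
[24+:8] len=113 & 0xff = 0x71; word=0x71f56315
word = 0x71f56315 → little-endian bytes:
  [0]=0x15  [1]=0x63  [2]=0xf5  [3]=0x71

15 63 f5 71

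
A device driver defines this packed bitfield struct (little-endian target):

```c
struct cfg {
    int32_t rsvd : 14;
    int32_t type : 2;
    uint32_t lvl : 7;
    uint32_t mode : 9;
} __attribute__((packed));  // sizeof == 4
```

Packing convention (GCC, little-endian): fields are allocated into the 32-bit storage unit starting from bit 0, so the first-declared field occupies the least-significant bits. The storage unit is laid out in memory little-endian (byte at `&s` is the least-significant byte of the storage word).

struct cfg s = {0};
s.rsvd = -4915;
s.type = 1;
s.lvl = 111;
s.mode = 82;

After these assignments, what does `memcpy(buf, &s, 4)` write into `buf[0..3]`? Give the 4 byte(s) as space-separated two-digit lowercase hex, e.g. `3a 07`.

cd 6c 6f 29

rsvd (14b) val=-4915 bits=0x2ccd at bit 0: 0x00002ccd
type (2b) val=1 bits=0x1 at bit 14: 0x00006ccd
lvl (7b) val=111 bits=0x6f at bit 16: 0x006f6ccd
mode (9b) val=82 bits=0x52 at bit 23: 0x296f6ccd
word = 0x296f6ccd → little-endian bytes:
  [0]=0xcd  [1]=0x6c  [2]=0x6f  [3]=0x29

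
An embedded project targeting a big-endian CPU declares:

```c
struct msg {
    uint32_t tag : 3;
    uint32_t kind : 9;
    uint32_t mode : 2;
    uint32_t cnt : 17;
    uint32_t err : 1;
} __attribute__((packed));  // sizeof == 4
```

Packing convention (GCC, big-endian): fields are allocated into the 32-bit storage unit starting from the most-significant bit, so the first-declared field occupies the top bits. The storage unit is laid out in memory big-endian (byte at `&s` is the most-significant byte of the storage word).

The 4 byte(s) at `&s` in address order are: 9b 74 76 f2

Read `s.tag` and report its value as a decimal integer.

4

[0]=0x9b [1]=0x74 [2]=0x76 [3]=0xf2 (big-endian) → word 0x9b7476f2
tag:3 @ bit 29 → (0x9b7476f2>>29)&0x7 = 0x4  ←
kind:9 @ bit 20 → (0x9b7476f2>>20)&0x1ff = 0x1b7
mode:2 @ bit 18 → (0x9b7476f2>>18)&0x3 = 0x1
cnt:17 @ bit 1 → (0x9b7476f2>>1)&0x1ffff = 0x3b79
err:1 @ bit 0 → (0x9b7476f2>>0)&0x1 = 0x0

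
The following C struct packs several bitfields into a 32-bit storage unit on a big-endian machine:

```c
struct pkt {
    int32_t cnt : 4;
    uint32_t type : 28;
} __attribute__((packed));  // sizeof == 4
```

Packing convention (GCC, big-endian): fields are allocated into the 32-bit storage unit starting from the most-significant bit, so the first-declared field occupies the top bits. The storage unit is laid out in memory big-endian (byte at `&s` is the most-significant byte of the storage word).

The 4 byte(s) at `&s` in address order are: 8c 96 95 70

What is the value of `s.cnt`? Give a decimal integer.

[0]=0x8c [1]=0x96 [2]=0x95 [3]=0x70 (big-endian) → word 0x8c969570
cnt:4 @ bit 28 → (0x8c969570>>28)&0xf = 0x8  ←
type:28 @ bit 0 → (0x8c969570>>0)&0xfffffff = 0xc969570
cnt signed 4b, MSB=1: 8 - 16 = -8

-8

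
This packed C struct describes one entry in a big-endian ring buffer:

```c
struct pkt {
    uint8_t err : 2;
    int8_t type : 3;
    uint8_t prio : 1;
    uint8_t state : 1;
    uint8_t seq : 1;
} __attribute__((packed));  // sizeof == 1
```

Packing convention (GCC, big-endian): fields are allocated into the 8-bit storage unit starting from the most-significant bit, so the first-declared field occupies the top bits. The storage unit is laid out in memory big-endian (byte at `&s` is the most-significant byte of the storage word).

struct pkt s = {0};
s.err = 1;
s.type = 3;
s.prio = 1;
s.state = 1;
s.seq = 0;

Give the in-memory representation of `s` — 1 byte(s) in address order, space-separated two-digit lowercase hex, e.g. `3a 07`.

err:2 = 1 → 0x1 << 6 → word 0x40
type:3 = 3 → 0x3 << 3 → word 0x58
prio:1 = 1 → 0x1 << 2 → word 0x5c
state:1 = 1 → 0x1 << 1 → word 0x5e
seq:1 = 0 → 0x0 << 0 → word 0x5e
word = 0x5e → big-endian bytes:
  [0]=0x5e

5e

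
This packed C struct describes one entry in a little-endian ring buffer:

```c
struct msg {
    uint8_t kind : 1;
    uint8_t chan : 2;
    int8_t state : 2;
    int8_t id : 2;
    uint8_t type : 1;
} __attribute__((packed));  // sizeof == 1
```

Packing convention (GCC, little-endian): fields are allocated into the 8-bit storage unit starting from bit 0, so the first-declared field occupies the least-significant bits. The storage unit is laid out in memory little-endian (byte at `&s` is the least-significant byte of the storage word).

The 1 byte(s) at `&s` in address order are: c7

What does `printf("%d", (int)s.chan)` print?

[0]=0xc7 (little-endian) → word 0xc7
kind:1 @ bit 0 → (0xc7>>0)&0x1 = 0x1
chan:2 @ bit 1 → (0xc7>>1)&0x3 = 0x3  ←
state:2 @ bit 3 → (0xc7>>3)&0x3 = 0x0
id:2 @ bit 5 → (0xc7>>5)&0x3 = 0x2
type:1 @ bit 7 → (0xc7>>7)&0x1 = 0x1

3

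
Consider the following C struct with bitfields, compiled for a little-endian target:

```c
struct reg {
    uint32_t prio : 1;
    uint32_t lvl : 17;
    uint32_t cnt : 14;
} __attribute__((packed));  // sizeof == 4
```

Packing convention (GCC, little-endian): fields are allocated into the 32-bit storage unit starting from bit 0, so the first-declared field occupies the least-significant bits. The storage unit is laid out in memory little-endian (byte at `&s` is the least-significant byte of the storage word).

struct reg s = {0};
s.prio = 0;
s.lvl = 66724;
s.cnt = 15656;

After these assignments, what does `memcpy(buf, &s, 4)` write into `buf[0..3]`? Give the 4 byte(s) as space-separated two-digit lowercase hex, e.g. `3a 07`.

prio (1b) val=0 bits=0x0 at bit 0: 0x00000000
lvl (17b) val=66724 bits=0x104a4 at bit 1: 0x00020948
cnt (14b) val=15656 bits=0x3d28 at bit 18: 0xf4a20948
word = 0xf4a20948 → little-endian bytes:
  [0]=0x48  [1]=0x09  [2]=0xa2  [3]=0xf4

48 09 a2 f4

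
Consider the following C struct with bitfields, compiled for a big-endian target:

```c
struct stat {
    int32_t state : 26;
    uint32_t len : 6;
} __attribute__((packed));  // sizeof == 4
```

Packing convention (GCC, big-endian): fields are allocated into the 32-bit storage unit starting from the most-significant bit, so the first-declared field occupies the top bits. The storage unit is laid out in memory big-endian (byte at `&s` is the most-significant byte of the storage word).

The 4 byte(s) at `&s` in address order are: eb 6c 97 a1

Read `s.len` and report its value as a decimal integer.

33

[0]=0xeb [1]=0x6c [2]=0x97 [3]=0xa1 (big-endian) → word 0xeb6c97a1
state:26 @ bit 6 → (0xeb6c97a1>>6)&0x3ffffff = 0x3adb25e
len:6 @ bit 0 → (0xeb6c97a1>>0)&0x3f = 0x21  ←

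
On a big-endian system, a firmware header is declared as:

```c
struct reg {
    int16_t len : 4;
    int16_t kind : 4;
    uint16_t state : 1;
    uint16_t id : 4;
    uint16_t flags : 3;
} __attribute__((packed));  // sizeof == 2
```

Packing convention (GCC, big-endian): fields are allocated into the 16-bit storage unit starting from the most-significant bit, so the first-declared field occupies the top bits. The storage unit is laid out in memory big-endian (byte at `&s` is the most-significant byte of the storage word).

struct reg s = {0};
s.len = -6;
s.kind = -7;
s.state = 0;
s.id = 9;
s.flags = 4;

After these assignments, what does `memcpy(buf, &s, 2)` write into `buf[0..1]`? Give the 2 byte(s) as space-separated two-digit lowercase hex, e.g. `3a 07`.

len (4b) val=-6 bits=0xa at bit 12: 0xa000
kind (4b) val=-7 bits=0x9 at bit 8: 0xa900
state (1b) val=0 bits=0x0 at bit 7: 0xa900
id (4b) val=9 bits=0x9 at bit 3: 0xa948
flags (3b) val=4 bits=0x4 at bit 0: 0xa94c
word = 0xa94c → big-endian bytes:
  [0]=0xa9  [1]=0x4c

a9 4c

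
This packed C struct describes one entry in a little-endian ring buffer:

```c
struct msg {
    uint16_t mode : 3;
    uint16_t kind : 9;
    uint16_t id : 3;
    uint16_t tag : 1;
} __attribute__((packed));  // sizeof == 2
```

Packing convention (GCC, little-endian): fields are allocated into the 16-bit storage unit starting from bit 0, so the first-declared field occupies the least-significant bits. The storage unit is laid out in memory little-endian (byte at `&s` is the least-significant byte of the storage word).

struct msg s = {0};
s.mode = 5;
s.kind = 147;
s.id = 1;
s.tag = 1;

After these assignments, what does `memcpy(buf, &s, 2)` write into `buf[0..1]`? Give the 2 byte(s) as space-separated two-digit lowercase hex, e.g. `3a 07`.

9d 94

mode (3b) val=5 bits=0x5 at bit 0: 0x0005
kind (9b) val=147 bits=0x93 at bit 3: 0x049d
id (3b) val=1 bits=0x1 at bit 12: 0x149d
tag (1b) val=1 bits=0x1 at bit 15: 0x949d
word = 0x949d → little-endian bytes:
  [0]=0x9d  [1]=0x94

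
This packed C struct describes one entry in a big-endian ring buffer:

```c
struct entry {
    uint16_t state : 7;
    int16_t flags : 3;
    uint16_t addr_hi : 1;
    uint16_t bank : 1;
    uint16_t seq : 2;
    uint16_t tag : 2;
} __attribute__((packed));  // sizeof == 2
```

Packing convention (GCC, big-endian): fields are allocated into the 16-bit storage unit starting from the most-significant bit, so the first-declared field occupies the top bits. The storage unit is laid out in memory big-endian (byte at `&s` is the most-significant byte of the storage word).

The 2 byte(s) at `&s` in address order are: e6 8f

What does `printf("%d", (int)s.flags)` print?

[0]=0xe6 [1]=0x8f (big-endian) → word 0xe68f
state [9+:7] = (word>>9) & 0x7f = 115
flags [6+:3] = (word>>6) & 0x7 = 2  ←
addr_hi [5+:1] = (word>>5) & 0x1 = 0
bank [4+:1] = (word>>4) & 0x1 = 0
seq [2+:2] = (word>>2) & 0x3 = 3
tag [0+:2] = (word>>0) & 0x3 = 3
flags signed 3b, MSB=0: value = 2

2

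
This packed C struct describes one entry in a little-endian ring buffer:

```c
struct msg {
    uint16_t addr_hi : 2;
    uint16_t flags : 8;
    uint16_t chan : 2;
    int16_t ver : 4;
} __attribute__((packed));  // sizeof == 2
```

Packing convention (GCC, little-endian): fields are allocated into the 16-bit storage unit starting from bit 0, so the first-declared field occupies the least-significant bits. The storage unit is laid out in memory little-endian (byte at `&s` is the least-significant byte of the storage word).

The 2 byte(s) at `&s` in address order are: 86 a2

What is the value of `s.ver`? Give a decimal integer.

-6

[0]=0x86 [1]=0xa2 (little-endian) → word 0xa286
addr_hi [0+:2] = (word>>0) & 0x3 = 2
flags [2+:8] = (word>>2) & 0xff = 161
chan [10+:2] = (word>>10) & 0x3 = 0
ver [12+:4] = (word>>12) & 0xf = 10  ←
ver signed 4b, MSB=1: 10 - 16 = -6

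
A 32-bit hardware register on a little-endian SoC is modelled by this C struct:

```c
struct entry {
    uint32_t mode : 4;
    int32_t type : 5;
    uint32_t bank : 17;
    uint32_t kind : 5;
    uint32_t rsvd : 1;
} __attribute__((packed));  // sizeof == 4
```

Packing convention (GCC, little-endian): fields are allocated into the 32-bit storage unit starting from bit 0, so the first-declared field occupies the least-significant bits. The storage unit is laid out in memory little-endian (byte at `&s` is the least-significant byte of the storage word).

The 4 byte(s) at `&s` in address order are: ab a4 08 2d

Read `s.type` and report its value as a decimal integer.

[0]=0xab [1]=0xa4 [2]=0x08 [3]=0x2d (little-endian) → word 0x2d08a4ab
mode [0+:4] = (word>>0) & 0xf = 11
type [4+:5] = (word>>4) & 0x1f = 10  ←
bank [9+:17] = (word>>9) & 0x1ffff = 33874
kind [26+:5] = (word>>26) & 0x1f = 11
rsvd [31+:1] = (word>>31) & 0x1 = 0
type signed 5b, MSB=0: value = 10

10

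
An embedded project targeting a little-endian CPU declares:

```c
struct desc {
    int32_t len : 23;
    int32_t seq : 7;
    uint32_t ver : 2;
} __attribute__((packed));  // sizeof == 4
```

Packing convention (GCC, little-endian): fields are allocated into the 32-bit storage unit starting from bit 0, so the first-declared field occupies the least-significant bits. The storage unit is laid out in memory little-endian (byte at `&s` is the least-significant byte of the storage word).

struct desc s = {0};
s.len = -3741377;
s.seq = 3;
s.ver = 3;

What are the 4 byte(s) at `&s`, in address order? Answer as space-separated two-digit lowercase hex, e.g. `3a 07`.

len:23 = -3741377 → 0x46e93f << 0 → word 0x0046e93f
seq:7 = 3 → 0x3 << 23 → word 0x01c6e93f
ver:2 = 3 → 0x3 << 30 → word 0xc1c6e93f
word = 0xc1c6e93f → little-endian bytes:
  [0]=0x3f  [1]=0xe9  [2]=0xc6  [3]=0xc1

3f e9 c6 c1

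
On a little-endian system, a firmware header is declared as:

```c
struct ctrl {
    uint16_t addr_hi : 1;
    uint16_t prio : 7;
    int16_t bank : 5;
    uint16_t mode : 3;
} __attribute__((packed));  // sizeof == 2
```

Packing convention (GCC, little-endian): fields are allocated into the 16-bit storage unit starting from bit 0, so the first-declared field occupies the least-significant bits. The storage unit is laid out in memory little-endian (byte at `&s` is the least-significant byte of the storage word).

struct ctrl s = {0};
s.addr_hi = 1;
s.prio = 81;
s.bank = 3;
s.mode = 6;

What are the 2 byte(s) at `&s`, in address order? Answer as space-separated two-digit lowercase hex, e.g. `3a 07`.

addr_hi (1b) val=1 bits=0x1 at bit 0: 0x0001
prio (7b) val=81 bits=0x51 at bit 1: 0x00a3
bank (5b) val=3 bits=0x3 at bit 8: 0x03a3
mode (3b) val=6 bits=0x6 at bit 13: 0xc3a3
word = 0xc3a3 → little-endian bytes:
  [0]=0xa3  [1]=0xc3

a3 c3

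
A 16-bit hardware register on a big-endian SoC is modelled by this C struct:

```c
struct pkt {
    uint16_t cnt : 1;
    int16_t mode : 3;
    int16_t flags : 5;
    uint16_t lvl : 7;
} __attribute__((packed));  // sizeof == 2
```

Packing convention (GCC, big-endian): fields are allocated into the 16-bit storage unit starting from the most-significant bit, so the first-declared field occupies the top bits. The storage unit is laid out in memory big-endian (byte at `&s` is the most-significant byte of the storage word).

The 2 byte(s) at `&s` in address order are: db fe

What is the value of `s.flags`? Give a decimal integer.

-9

[0]=0xdb [1]=0xfe (big-endian) → word 0xdbfe
cnt [15+:1] = (word>>15) & 0x1 = 1
mode [12+:3] = (word>>12) & 0x7 = 5
flags [7+:5] = (word>>7) & 0x1f = 23  ←
lvl [0+:7] = (word>>0) & 0x7f = 126
flags signed 5b, MSB=1: 23 - 32 = -9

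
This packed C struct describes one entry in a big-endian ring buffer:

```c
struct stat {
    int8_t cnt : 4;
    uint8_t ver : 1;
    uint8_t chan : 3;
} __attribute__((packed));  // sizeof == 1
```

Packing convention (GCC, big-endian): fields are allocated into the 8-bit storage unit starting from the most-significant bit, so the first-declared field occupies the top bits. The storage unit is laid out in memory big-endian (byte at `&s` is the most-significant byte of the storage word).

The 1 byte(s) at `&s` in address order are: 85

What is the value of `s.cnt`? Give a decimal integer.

-8

[0]=0x85 (big-endian) → word 0x85
cnt:4 @ bit 4 → (0x85>>4)&0xf = 0x8  ←
ver:1 @ bit 3 → (0x85>>3)&0x1 = 0x0
chan:3 @ bit 0 → (0x85>>0)&0x7 = 0x5
cnt signed 4b, MSB=1: 8 - 16 = -8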